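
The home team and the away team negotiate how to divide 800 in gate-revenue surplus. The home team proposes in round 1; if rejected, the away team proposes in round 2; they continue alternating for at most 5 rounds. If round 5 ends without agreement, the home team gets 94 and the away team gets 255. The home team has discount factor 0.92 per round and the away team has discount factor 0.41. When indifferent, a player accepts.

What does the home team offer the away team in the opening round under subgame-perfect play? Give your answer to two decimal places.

Round 5 (the home team proposes): the away team gets 255 if talks fail, so the home team offers 255 and keeps 545.
Round 4 (the away team proposes): the home team can get 545 next round, worth 0.92 × 545 = 501.4 now; the away team offers that and keeps 298.6.
Round 3 (the home team proposes): the away team can get 298.6 next round, worth 0.41 × 298.6 = 122.426 now. The home team offers 122.426 and keeps 800 − 122.426 = 677.574.
Round 2 (the away team proposes): the home team can get 677.574 next round, worth 0.92 × 677.574 = 623.36808 now; the away team offers that and keeps 176.63192.
Round 1 (the home team proposes): the away team can get 176.63192 next round, worth 0.41 × 176.63192 = 72.4190872 now; the home team offers that and keeps 727.5809128.

72.42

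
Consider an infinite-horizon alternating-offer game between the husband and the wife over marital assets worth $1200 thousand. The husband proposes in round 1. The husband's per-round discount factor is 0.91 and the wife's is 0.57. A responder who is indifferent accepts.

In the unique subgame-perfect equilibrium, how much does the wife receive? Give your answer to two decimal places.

In a stationary SPE each proposer offers the other exactly their discounted continuation value.
If the husband keeps x when proposing and the wife keeps y when proposing, then x = 1200 − 0.57y and y = 1200 − 0.91x.
Solving: x = 1200(1 − 0.57) / (1 − 0.91·0.57) = 516 / 0.4813 ≈ 1072.0964.
The wife gets 1200 − 1072.0964 ≈ 127.9036.

127.90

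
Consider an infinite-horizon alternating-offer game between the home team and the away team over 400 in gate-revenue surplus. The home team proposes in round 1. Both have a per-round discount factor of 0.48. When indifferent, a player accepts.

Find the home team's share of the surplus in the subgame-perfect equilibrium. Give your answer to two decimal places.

270.27

When the home team proposes, the away team accepts any offer worth at least 0.48 times what the away team would get by proposing next round; and vice versa.
This gives x = 400 − 0.48y and y = 400 − 0.48x, where x and y are each side's share when it proposes.
Hence (1 − 0.48·0.48)x = 400(1 − 0.48), i.e. 0.7696·x = 208.
x ≈ 270.2703; the away team's share is 400 − x ≈ 129.7297.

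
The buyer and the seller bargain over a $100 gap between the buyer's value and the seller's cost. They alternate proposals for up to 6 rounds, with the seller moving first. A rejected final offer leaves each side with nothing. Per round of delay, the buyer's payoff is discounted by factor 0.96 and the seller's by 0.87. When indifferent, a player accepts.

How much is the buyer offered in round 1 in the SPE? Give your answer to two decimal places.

By backward induction:
Round 6 (the buyer proposes): the seller will accept anything ≥ 0, so the buyer offers 0 and keeps 100.
Round 5 (the seller proposes): the buyer can get 100 next round, worth 0.96 × 100 = 96 now; the seller offers that and keeps 4.
Round 4 (the buyer proposes): the seller can get 4 next round, worth 0.87 × 4 = 3.48 now; the buyer offers that and keeps 96.52.
Round 3 (the seller proposes): the buyer can get 96.52 next round, worth 0.96 × 96.52 = 92.6592 now, so the seller offers 92.6592, keeping 7.3408.
Round 2 (the buyer proposes): the seller can get 7.3408 next round, worth 0.87 × 7.3408 = 6.386496 now. The buyer offers 6.386496 and keeps 100 − 6.386496 = 93.613504.
Round 1 (the seller proposes): the buyer can get 93.613504 next round, worth 0.96 × 93.613504 = 89.86896384 now; the seller offers that and keeps 10.13103616.

89.87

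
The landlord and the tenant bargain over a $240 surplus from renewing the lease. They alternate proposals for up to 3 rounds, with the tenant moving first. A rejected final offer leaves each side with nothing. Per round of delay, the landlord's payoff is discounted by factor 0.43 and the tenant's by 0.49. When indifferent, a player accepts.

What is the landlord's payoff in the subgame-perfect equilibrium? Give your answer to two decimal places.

Work backward from the last round.
Round 3 (the tenant proposes): the landlord will accept anything ≥ 0, so the tenant offers 0 and keeps 240.
Round 2 (the landlord proposes): the tenant can get 240 next round, worth 0.49 × 240 = 117.6 now; the landlord offers that and keeps 122.4.
Round 1 (the tenant proposes): the landlord can get 122.4 next round, worth 0.43 × 122.4 = 52.632 now, so the tenant offers 52.632, keeping 187.368.

52.63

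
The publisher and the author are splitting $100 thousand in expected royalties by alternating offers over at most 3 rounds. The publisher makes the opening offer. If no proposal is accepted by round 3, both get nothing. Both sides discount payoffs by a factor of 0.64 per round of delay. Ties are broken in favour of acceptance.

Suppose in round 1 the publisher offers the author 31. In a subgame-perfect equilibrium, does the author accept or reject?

Accept

Round 3 (the publisher proposes): rejection yields 0 for the author; the publisher offers 0 and keeps 100.
Round 2 (the author proposes): the publisher can get 100 next round, worth 0.64 × 100 = 64 now. The author offers 64 and keeps 100 − 64 = 36.
So by rejecting in round 1, the author gets 36 next round, worth 0.64 × 36 = 23.04 now.
Offer 31 ≥ 23.04, so the author accepts.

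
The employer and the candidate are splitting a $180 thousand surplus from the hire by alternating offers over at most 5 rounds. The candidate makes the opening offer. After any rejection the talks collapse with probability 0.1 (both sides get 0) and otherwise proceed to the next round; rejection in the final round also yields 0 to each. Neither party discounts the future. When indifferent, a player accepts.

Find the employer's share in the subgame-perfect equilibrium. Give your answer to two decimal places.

29.32

By backward induction:
Round 5 (the candidate proposes): rejection yields 0 for the employer; the candidate offers 0 and keeps 180.
Round 4 (the employer proposes): rejecting gives the candidate an expected 0.9 × 180 = 162, so the employer offers 162, keeping 18.
Round 3 (the candidate proposes): rejecting gives the employer an expected 0.9 × 18 = 16.2, so the candidate offers 16.2, keeping 163.8.
Round 2 (the employer proposes): rejecting gives the candidate an expected 0.9 × 163.8 = 147.42. The employer offers 147.42 and keeps 180 − 147.42 = 32.58.
Round 1 (the candidate proposes): rejecting gives the employer an expected 0.9 × 32.58 = 29.322. The candidate offers 29.322 and keeps 180 − 29.322 = 150.678.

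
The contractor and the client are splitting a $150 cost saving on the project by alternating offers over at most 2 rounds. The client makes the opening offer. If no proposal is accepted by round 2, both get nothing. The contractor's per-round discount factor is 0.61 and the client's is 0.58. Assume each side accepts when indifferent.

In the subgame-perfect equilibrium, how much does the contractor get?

By backward induction:
Round 2 (the contractor proposes): rejection yields 0 for the client; the contractor offers 0 and keeps 150.
Round 1 (the client proposes): the contractor can get 150 next round, worth 0.61 × 150 = 91.5 now; the client offers that and keeps 58.5.

91.5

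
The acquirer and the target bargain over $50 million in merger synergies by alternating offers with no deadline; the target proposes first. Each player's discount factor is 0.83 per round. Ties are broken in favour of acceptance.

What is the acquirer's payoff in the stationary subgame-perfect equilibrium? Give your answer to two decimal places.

Let x be the target's share when the target proposes and y be the acquirer's share when the acquirer proposes.
The acquirer accepts iff offered ≥ 0.83·y, so x = 50 − 0.83y. Symmetrically y = 50 − 0.83x.
Substituting: x = 50 − 0.83(50 − 0.83x), giving x(1 − 0.83·0.83) = 50(1 − 0.83).
So x = 50 × 0.17 / 0.3111 ≈ 27.3224, and the acquirer receives 50 − x ≈ 22.6776.

22.68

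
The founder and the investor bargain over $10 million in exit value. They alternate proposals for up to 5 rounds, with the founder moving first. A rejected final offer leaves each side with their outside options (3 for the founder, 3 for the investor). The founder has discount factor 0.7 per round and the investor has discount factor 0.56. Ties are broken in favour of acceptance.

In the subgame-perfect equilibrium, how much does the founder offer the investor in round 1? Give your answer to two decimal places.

Round 5 (the founder proposes): the investor gets 3 if talks fail, so the founder offers 3 and keeps 7.
Round 4 (the investor proposes): the founder can get 7 next round, worth 0.7 × 7 = 4.9 now. The investor offers 4.9 and keeps 10 − 4.9 = 5.1.
Round 3 (the founder proposes): the investor can get 5.1 next round, worth 0.56 × 5.1 = 2.856 now; the founder offers that and keeps 7.144.
Round 2 (the investor proposes): the founder can get 7.144 next round, worth 0.7 × 7.144 = 5.0008 now, so the investor offers 5.0008, keeping 4.9992.
Round 1 (the founder proposes): the investor can get 4.9992 next round, worth 0.56 × 4.9992 = 2.799552 now. The founder offers 2.799552 and keeps 10 − 2.799552 = 7.200448.

2.80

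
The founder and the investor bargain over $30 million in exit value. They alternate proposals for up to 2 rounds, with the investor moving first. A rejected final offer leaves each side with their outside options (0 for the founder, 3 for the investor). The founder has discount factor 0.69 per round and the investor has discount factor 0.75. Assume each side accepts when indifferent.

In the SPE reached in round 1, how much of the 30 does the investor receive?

11.37

Round 2 (the founder proposes): the investor gets 3 if talks fail, so the founder offers 3 and keeps 27.
Round 1 (the investor proposes): the founder can get 27 next round, worth 0.69 × 27 = 18.63 now, so the investor offers 18.63, keeping 11.37.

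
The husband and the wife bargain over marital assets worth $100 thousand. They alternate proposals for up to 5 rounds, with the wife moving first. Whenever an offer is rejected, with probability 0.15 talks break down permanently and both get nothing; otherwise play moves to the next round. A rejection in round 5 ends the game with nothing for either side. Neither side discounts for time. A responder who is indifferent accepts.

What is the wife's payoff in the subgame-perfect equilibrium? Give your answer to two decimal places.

Round 5 (the wife proposes): the husband will accept anything ≥ 0, so the wife offers 0 and keeps 100.
Round 4 (the husband proposes): rejecting gives the wife an expected 0.85 × 100 = 85; the husband offers that and keeps 15.
Round 3 (the wife proposes): rejecting gives the husband an expected 0.85 × 15 = 12.75; the wife offers that and keeps 87.25.
Round 2 (the husband proposes): rejecting gives the wife an expected 0.85 × 87.25 = 74.1625, so the husband offers 74.1625, keeping 25.8375.
Round 1 (the wife proposes): rejecting gives the husband an expected 0.85 × 25.8375 = 21.961875; the wife offers that and keeps 78.038125.

78.04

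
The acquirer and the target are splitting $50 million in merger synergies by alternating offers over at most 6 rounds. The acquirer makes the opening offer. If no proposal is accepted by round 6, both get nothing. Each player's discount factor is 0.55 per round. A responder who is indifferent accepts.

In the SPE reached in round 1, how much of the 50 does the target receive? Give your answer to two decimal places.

18.63

Round 6 (the target proposes): the acquirer will accept anything ≥ 0, so the target offers 0 and keeps 50.
Round 5 (the acquirer proposes): the target can get 50 next round, worth 0.55 × 50 = 27.5 now; the acquirer offers that and keeps 22.5.
Round 4 (the target proposes): the acquirer can get 22.5 next round, worth 0.55 × 22.5 = 12.375 now; the target offers that and keeps 37.625.
Round 3 (the acquirer proposes): the target can get 37.625 next round, worth 0.55 × 37.625 = 20.69375 now. The acquirer offers 20.69375 and keeps 50 − 20.69375 = 29.30625.
Round 2 (the target proposes): the acquirer can get 29.30625 next round, worth 0.55 × 29.30625 = 16.1184375 now; the target offers that and keeps 33.8815625.
Round 1 (the acquirer proposes): the target can get 33.8815625 next round, worth 0.55 × 33.8815625 = 18.634859375 now, so the acquirer offers 18.634859375, keeping 31.365140625.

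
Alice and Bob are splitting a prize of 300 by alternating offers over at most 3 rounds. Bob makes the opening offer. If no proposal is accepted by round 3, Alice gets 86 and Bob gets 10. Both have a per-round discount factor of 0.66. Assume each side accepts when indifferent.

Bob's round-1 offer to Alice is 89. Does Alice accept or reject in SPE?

Reject

Round 3 (Bob proposes): Alice gets 86 if talks fail, so Bob offers 86 and keeps 214.
Round 2 (Alice proposes): Bob can get 214 next round, worth 0.66 × 214 = 141.24 now. Alice offers 141.24 and keeps 300 − 141.24 = 158.76.
So by rejecting in round 1, Alice gets 158.76 next round, worth 0.66 × 158.76 = 104.7816 now.
Offer 89 < 104.7816, so Alice rejects.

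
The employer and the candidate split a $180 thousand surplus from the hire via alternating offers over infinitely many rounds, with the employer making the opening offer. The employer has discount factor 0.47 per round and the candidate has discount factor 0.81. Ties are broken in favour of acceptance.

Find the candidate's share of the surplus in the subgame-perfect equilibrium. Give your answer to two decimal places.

In a stationary SPE each proposer offers the other exactly their discounted continuation value.
If the employer keeps x when proposing and the candidate keeps y when proposing, then x = 180 − 0.81y and y = 180 − 0.47x.
Solving: x = 180(1 − 0.81) / (1 − 0.47·0.81) = 34.2 / 0.6193 ≈ 55.2236.
The candidate gets 180 − 55.2236 ≈ 124.7764.

124.78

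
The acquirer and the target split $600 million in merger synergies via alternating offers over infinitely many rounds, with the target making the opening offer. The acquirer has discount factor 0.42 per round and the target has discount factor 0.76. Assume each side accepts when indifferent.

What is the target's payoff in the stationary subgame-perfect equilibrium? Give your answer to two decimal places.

Let x be the target's share when the target proposes and y be the acquirer's share when the acquirer proposes.
The acquirer accepts iff offered ≥ 0.42·y, so x = 600 − 0.42y. Symmetrically y = 600 − 0.76x.
Substituting: x = 600 − 0.42(600 − 0.76x), giving x(1 − 0.76·0.42) = 600(1 − 0.42).
So x = 600 × 0.58 / 0.6808 ≈ 511.1633, and the acquirer receives 600 − x ≈ 88.8367.

511.16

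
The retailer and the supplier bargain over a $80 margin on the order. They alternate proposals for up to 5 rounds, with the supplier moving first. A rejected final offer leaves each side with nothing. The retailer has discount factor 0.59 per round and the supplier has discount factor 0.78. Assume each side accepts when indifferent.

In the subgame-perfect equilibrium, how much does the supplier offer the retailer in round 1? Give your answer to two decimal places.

Round 5 (the supplier proposes): rejection yields 0 for the retailer; the supplier offers 0 and keeps 80.
Round 4 (the retailer proposes): the supplier can get 80 next round, worth 0.78 × 80 = 62.4 now; the retailer offers that and keeps 17.6.
Round 3 (the supplier proposes): the retailer can get 17.6 next round, worth 0.59 × 17.6 = 10.384 now, so the supplier offers 10.384, keeping 69.616.
Round 2 (the retailer proposes): the supplier can get 69.616 next round, worth 0.78 × 69.616 = 54.30048 now, so the retailer offers 54.30048, keeping 25.69952.
Round 1 (the supplier proposes): the retailer can get 25.69952 next round, worth 0.59 × 25.69952 = 15.1627168 now. The supplier offers 15.1627168 and keeps 80 − 15.1627168 = 64.8372832.

15.16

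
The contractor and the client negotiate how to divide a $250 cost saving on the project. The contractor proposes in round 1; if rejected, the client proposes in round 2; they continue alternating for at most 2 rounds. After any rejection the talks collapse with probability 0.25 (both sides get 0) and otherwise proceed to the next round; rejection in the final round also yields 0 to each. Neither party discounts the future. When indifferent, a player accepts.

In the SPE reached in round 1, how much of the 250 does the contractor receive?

Round 2 (the client proposes): rejection yields 0 for the contractor; the client offers 0 and keeps 250.
Round 1 (the contractor proposes): rejecting gives the client an expected 0.75 × 250 = 187.5, so the contractor offers 187.5, keeping 62.5.

62.5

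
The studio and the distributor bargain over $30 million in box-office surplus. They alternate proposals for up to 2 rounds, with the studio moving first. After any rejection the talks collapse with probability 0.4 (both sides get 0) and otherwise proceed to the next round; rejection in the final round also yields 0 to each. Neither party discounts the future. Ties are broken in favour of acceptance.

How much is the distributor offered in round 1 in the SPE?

18

Round 2 (the distributor proposes): rejection yields 0 for the studio; the distributor offers 0 and keeps 30.
Round 1 (the studio proposes): rejecting gives the distributor an expected 0.6 × 30 = 18, so the studio offers 18, keeping 12.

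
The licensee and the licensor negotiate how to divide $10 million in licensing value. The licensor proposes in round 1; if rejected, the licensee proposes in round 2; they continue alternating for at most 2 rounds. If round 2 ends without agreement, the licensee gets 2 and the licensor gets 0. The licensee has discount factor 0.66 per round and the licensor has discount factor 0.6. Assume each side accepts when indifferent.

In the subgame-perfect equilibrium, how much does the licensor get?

3.4

Work backward from the last round.
Round 2 (the licensee proposes): the licensor will accept anything ≥ 0, so the licensee offers 0 and keeps 10.
Round 1 (the licensor proposes): the licensee can get 10 next round, worth 0.66 × 10 = 6.6 now; the licensor offers that and keeps 3.4.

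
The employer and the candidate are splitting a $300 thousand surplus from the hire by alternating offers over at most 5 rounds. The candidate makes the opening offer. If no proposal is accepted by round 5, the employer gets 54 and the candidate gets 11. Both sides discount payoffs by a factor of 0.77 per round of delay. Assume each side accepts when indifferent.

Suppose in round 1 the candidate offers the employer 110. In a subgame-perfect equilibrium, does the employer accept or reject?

Round 5 (the candidate proposes): the employer gets 54 if talks fail, so the candidate offers 54 and keeps 246.
Round 4 (the employer proposes): the candidate can get 246 next round, worth 0.77 × 246 = 189.42 now. The employer offers 189.42 and keeps 300 − 189.42 = 110.58.
Round 3 (the candidate proposes): the employer can get 110.58 next round, worth 0.77 × 110.58 = 85.1466 now, so the candidate offers 85.1466, keeping 214.8534.
Round 2 (the employer proposes): the candidate can get 214.8534 next round, worth 0.77 × 214.8534 = 165.437118 now, so the employer offers 165.437118, keeping 134.562882.
So by rejecting in round 1, the employer gets 134.562882 next round, worth 0.77 × 134.562882 = 103.61341914 now.
Offer 110 ≥ 103.61341914, so the employer accepts.

Accept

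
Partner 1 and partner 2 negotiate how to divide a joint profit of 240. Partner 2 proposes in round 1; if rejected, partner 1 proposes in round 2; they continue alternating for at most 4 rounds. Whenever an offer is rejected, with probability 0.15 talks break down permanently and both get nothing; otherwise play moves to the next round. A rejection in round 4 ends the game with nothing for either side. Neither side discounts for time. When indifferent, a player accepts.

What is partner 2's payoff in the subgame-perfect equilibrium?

62.01

Round 4 (partner 1 proposes): rejection yields 0 for partner 2; partner 1 offers 0 and keeps 240.
Round 3 (partner 2 proposes): rejecting gives partner 1 an expected 0.85 × 240 = 204. Partner 2 offers 204 and keeps 240 − 204 = 36.
Round 2 (partner 1 proposes): rejecting gives partner 2 an expected 0.85 × 36 = 30.6; partner 1 offers that and keeps 209.4.
Round 1 (partner 2 proposes): rejecting gives partner 1 an expected 0.85 × 209.4 = 177.99, so partner 2 offers 177.99, keeping 62.01.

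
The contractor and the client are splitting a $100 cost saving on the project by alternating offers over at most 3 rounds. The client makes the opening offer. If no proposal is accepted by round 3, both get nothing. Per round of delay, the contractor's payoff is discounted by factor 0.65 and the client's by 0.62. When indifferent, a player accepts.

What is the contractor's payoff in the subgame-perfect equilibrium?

Solve by backward induction from round 3.
Round 3 (the client proposes): rejection yields 0 for the contractor; the client offers 0 and keeps 100.
Round 2 (the contractor proposes): the client can get 100 next round, worth 0.62 × 100 = 62 now; the contractor offers that and keeps 38.
Round 1 (the client proposes): the contractor can get 38 next round, worth 0.65 × 38 = 24.7 now. The client offers 24.7 and keeps 100 − 24.7 = 75.3.

24.7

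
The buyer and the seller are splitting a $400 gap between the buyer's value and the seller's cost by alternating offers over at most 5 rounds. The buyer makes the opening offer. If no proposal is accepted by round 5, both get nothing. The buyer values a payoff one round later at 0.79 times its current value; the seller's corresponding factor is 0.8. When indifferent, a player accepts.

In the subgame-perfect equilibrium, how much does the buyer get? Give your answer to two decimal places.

Solve by backward induction from round 5.
Round 5 (the buyer proposes): the seller will accept anything ≥ 0, so the buyer offers 0 and keeps 400.
Round 4 (the seller proposes): the buyer can get 400 next round, worth 0.79 × 400 = 316 now; the seller offers that and keeps 84.
Round 3 (the buyer proposes): the seller can get 84 next round, worth 0.8 × 84 = 67.2 now. The buyer offers 67.2 and keeps 400 − 67.2 = 332.8.
Round 2 (the seller proposes): the buyer can get 332.8 next round, worth 0.79 × 332.8 = 262.912 now. The seller offers 262.912 and keeps 400 − 262.912 = 137.088.
Round 1 (the buyer proposes): the seller can get 137.088 next round, worth 0.8 × 137.088 = 109.6704 now, so the buyer offers 109.6704, keeping 290.3296.

290.33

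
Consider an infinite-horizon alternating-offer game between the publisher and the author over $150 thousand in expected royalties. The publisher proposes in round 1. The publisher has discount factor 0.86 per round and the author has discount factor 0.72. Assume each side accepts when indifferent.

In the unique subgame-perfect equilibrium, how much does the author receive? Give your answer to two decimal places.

In a stationary SPE each proposer offers the other exactly their discounted continuation value.
If the publisher keeps x when proposing and the author keeps y when proposing, then x = 150 − 0.72y and y = 150 − 0.86x.
Solving: x = 150(1 − 0.72) / (1 − 0.86·0.72) = 42 / 0.3808 ≈ 110.2941.
The author gets 150 − 110.2941 ≈ 39.7059.

39.71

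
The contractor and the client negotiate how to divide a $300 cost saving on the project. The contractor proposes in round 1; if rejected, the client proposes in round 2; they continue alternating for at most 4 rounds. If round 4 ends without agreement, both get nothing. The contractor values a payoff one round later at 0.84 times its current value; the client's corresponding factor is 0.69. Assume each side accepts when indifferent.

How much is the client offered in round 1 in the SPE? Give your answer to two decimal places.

153.10

Solve by backward induction from round 4.
Round 4 (the client proposes): the contractor will accept anything ≥ 0, so the client offers 0 and keeps 300.
Round 3 (the contractor proposes): the client can get 300 next round, worth 0.69 × 300 = 207 now, so the contractor offers 207, keeping 93.
Round 2 (the client proposes): the contractor can get 93 next round, worth 0.84 × 93 = 78.12 now; the client offers that and keeps 221.88.
Round 1 (the contractor proposes): the client can get 221.88 next round, worth 0.69 × 221.88 = 153.0972 now. The contractor offers 153.0972 and keeps 300 − 153.0972 = 146.9028.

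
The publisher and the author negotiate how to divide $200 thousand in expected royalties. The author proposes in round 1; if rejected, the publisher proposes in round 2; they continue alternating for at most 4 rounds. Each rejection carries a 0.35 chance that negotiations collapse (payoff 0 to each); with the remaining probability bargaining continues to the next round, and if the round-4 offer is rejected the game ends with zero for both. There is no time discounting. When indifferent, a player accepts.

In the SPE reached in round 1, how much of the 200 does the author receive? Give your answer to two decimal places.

By backward induction:
Round 4 (the publisher proposes): the author will accept anything ≥ 0, so the publisher offers 0 and keeps 200.
Round 3 (the author proposes): rejecting gives the publisher an expected 0.65 × 200 = 130, so the author offers 130, keeping 70.
Round 2 (the publisher proposes): rejecting gives the author an expected 0.65 × 70 = 45.5. The publisher offers 45.5 and keeps 200 − 45.5 = 154.5.
Round 1 (the author proposes): rejecting gives the publisher an expected 0.65 × 154.5 = 100.425, so the author offers 100.425, keeping 99.575.

99.58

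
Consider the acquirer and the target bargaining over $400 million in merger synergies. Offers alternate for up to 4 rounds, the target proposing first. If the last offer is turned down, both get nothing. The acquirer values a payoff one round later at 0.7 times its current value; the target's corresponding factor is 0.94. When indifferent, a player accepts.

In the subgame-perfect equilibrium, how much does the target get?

Round 4 (the acquirer proposes): rejection yields 0 for the target; the acquirer offers 0 and keeps 400.
Round 3 (the target proposes): the acquirer can get 400 next round, worth 0.7 × 400 = 280 now. The target offers 280 and keeps 400 − 280 = 120.
Round 2 (the acquirer proposes): the target can get 120 next round, worth 0.94 × 120 = 112.8 now, so the acquirer offers 112.8, keeping 287.2.
Round 1 (the target proposes): the acquirer can get 287.2 next round, worth 0.7 × 287.2 = 201.04 now, so the target offers 201.04, keeping 198.96.

198.96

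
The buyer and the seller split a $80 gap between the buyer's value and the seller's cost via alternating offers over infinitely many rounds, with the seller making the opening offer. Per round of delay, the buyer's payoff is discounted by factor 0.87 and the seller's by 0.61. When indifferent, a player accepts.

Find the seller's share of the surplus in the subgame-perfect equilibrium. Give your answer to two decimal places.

22.16

Let x be the seller's share when the seller proposes and y be the buyer's share when the buyer proposes.
The buyer accepts iff offered ≥ 0.87·y, so x = 80 − 0.87y. Symmetrically y = 80 − 0.61x.
Substituting: x = 80 − 0.87(80 − 0.61x), giving x(1 − 0.61·0.87) = 80(1 − 0.87).
So x = 80 × 0.13 / 0.4693 ≈ 22.1607, and the buyer receives 80 − x ≈ 57.8393.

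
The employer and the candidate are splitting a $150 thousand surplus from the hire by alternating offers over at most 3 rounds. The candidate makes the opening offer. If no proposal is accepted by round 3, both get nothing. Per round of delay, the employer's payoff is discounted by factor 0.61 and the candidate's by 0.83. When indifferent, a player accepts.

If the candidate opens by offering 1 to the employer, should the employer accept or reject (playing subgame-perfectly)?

Reject

Round 3 (the candidate proposes): the employer will accept anything ≥ 0, so the candidate offers 0 and keeps 150.
Round 2 (the employer proposes): the candidate can get 150 next round, worth 0.83 × 150 = 124.5 now; the employer offers that and keeps 25.5.
So by rejecting in round 1, the employer gets 25.5 next round, worth 0.61 × 25.5 = 15.555 now.
Offer 1 < 15.555, so the employer rejects.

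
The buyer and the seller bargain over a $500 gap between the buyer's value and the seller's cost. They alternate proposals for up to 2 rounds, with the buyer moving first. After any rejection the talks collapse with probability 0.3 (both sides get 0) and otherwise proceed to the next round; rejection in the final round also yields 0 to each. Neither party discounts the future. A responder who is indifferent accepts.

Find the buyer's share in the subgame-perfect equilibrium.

150

Round 2 (the seller proposes): rejection yields 0 for the buyer; the seller offers 0 and keeps 500.
Round 1 (the buyer proposes): rejecting gives the seller an expected 0.7 × 500 = 350, so the buyer offers 350, keeping 150.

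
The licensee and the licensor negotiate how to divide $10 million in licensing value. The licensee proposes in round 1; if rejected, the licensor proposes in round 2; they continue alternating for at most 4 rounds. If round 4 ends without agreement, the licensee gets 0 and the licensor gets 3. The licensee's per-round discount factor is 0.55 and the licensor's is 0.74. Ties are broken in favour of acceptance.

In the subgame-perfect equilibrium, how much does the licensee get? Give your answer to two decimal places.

Round 4 (the licensor proposes): rejection yields 0 for the licensee; the licensor offers 0 and keeps 10.
Round 3 (the licensee proposes): the licensor can get 10 next round, worth 0.74 × 10 = 7.4 now, so the licensee offers 7.4, keeping 2.6.
Round 2 (the licensor proposes): the licensee can get 2.6 next round, worth 0.55 × 2.6 = 1.43 now, so the licensor offers 1.43, keeping 8.57.
Round 1 (the licensee proposes): the licensor can get 8.57 next round, worth 0.74 × 8.57 = 6.3418 now. The licensee offers 6.3418 and keeps 10 − 6.3418 = 3.6582.

3.66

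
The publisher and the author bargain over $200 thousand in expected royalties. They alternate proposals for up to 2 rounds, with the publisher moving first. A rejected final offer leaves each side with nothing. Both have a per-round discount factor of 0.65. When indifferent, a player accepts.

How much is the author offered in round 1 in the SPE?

Round 2 (the author proposes): the publisher will accept anything ≥ 0, so the author offers 0 and keeps 200.
Round 1 (the publisher proposes): the author can get 200 next round, worth 0.65 × 200 = 130 now, so the publisher offers 130, keeping 70.

130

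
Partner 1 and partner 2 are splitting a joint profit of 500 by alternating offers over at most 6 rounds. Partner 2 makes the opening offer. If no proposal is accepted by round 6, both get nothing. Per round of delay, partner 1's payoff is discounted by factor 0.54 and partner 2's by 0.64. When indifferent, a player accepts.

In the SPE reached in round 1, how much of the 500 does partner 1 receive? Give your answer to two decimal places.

163.04

By backward induction:
Round 6 (partner 1 proposes): rejection yields 0 for partner 2; partner 1 offers 0 and keeps 500.
Round 5 (partner 2 proposes): partner 1 can get 500 next round, worth 0.54 × 500 = 270 now, so partner 2 offers 270, keeping 230.
Round 4 (partner 1 proposes): partner 2 can get 230 next round, worth 0.64 × 230 = 147.2 now. Partner 1 offers 147.2 and keeps 500 − 147.2 = 352.8.
Round 3 (partner 2 proposes): partner 1 can get 352.8 next round, worth 0.54 × 352.8 = 190.512 now, so partner 2 offers 190.512, keeping 309.488.
Round 2 (partner 1 proposes): partner 2 can get 309.488 next round, worth 0.64 × 309.488 = 198.07232 now; partner 1 offers that and keeps 301.92768.
Round 1 (partner 2 proposes): partner 1 can get 301.92768 next round, worth 0.54 × 301.92768 = 163.0409472 now, so partner 2 offers 163.0409472, keeping 336.9590528.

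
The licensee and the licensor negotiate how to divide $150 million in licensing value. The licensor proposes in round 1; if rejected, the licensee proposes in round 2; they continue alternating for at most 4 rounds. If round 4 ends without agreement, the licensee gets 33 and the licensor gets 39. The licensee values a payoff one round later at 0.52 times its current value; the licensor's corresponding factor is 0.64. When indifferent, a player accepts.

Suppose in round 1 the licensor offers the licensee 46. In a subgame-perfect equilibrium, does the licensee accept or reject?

Reject

Round 4 (the licensee proposes): the licensor gets 39 if talks fail, so the licensee offers 39 and keeps 111.
Round 3 (the licensor proposes): the licensee can get 111 next round, worth 0.52 × 111 = 57.72 now. The licensor offers 57.72 and keeps 150 − 57.72 = 92.28.
Round 2 (the licensee proposes): the licensor can get 92.28 next round, worth 0.64 × 92.28 = 59.0592 now. The licensee offers 59.0592 and keeps 150 − 59.0592 = 90.9408.
So by rejecting in round 1, the licensee gets 90.9408 next round, worth 0.52 × 90.9408 = 47.289216 now.
Offer 46 < 47.289216, so the licensee rejects.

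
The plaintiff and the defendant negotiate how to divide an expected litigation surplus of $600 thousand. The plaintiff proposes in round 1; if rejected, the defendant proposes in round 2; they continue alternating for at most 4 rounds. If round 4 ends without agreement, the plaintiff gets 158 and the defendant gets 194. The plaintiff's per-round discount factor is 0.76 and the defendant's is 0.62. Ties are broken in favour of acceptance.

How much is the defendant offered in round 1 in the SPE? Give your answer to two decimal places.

218.41

Round 4 (the defendant proposes): the plaintiff gets 158 if talks fail, so the defendant offers 158 and keeps 442.
Round 3 (the plaintiff proposes): the defendant can get 442 next round, worth 0.62 × 442 = 274.04 now, so the plaintiff offers 274.04, keeping 325.96.
Round 2 (the defendant proposes): the plaintiff can get 325.96 next round, worth 0.76 × 325.96 = 247.7296 now. The defendant offers 247.7296 and keeps 600 − 247.7296 = 352.2704.
Round 1 (the plaintiff proposes): the defendant can get 352.2704 next round, worth 0.62 × 352.2704 = 218.407648 now. The plaintiff offers 218.407648 and keeps 600 − 218.407648 = 381.592352.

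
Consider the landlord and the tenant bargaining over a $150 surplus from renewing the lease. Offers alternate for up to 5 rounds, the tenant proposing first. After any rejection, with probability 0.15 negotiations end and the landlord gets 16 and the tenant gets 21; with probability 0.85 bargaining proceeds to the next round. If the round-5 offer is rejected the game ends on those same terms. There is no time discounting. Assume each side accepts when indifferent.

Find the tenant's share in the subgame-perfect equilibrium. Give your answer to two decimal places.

Round 5 (the tenant proposes): the landlord gets 16 if talks fail, so the tenant offers 16 and keeps 134.
Round 4 (the landlord proposes): rejecting gives the tenant an expected 0.85 × 134 + 0.15 × 21 = 117.05; the landlord offers that and keeps 32.95.
Round 3 (the tenant proposes): rejecting gives the landlord an expected 0.85 × 32.95 + 0.15 × 16 = 30.4075. The tenant offers 30.4075 and keeps 150 − 30.4075 = 119.5925.
Round 2 (the landlord proposes): rejecting gives the tenant an expected 0.85 × 119.5925 + 0.15 × 21 = 104.803625, so the landlord offers 104.803625, keeping 45.196375.
Round 1 (the tenant proposes): rejecting gives the landlord an expected 0.85 × 45.196375 + 0.15 × 16 = 40.81691875. The tenant offers 40.81691875 and keeps 150 − 40.81691875 = 109.18308125.

109.18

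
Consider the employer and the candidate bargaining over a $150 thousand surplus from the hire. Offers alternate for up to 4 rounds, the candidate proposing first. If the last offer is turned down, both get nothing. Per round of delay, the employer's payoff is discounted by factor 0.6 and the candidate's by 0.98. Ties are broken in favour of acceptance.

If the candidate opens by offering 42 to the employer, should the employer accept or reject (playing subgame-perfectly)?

Reject

Round 4 (the employer proposes): the candidate will accept anything ≥ 0, so the employer offers 0 and keeps 150.
Round 3 (the candidate proposes): the employer can get 150 next round, worth 0.6 × 150 = 90 now; the candidate offers that and keeps 60.
Round 2 (the employer proposes): the candidate can get 60 next round, worth 0.98 × 60 = 58.8 now; the employer offers that and keeps 91.2.
So by rejecting in round 1, the employer gets 91.2 next round, worth 0.6 × 91.2 = 54.72 now.
Offer 42 < 54.72, so the employer rejects.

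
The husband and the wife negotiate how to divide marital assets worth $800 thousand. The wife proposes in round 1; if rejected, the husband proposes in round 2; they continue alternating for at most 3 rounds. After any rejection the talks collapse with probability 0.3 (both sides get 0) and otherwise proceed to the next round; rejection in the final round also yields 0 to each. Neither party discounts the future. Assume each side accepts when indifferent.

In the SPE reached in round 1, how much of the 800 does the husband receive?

168

Round 3 (the wife proposes): rejection yields 0 for the husband; the wife offers 0 and keeps 800.
Round 2 (the husband proposes): rejecting gives the wife an expected 0.7 × 800 = 560. The husband offers 560 and keeps 800 − 560 = 240.
Round 1 (the wife proposes): rejecting gives the husband an expected 0.7 × 240 = 168. The wife offers 168 and keeps 800 − 168 = 632.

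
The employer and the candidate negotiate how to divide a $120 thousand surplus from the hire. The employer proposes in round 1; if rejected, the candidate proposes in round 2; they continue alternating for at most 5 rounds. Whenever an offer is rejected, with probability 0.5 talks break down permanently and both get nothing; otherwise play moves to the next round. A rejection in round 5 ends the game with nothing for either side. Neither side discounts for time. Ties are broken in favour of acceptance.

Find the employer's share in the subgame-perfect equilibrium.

82.5

Round 5 (the employer proposes): rejection yields 0 for the candidate; the employer offers 0 and keeps 120.
Round 4 (the candidate proposes): rejecting gives the employer an expected 0.5 × 120 = 60, so the candidate offers 60, keeping 60.
Round 3 (the employer proposes): rejecting gives the candidate an expected 0.5 × 60 = 30. The employer offers 30 and keeps 120 − 30 = 90.
Round 2 (the candidate proposes): rejecting gives the employer an expected 0.5 × 90 = 45; the candidate offers that and keeps 75.
Round 1 (the employer proposes): rejecting gives the candidate an expected 0.5 × 75 = 37.5; the employer offers that and keeps 82.5.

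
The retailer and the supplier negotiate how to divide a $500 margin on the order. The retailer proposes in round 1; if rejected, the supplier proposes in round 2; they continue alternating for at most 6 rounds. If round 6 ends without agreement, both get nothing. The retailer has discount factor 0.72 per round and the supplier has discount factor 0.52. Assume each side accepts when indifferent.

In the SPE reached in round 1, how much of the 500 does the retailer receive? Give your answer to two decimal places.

By backward induction:
Round 6 (the supplier proposes): the retailer will accept anything ≥ 0, so the supplier offers 0 and keeps 500.
Round 5 (the retailer proposes): the supplier can get 500 next round, worth 0.52 × 500 = 260 now, so the retailer offers 260, keeping 240.
Round 4 (the supplier proposes): the retailer can get 240 next round, worth 0.72 × 240 = 172.8 now. The supplier offers 172.8 and keeps 500 − 172.8 = 327.2.
Round 3 (the retailer proposes): the supplier can get 327.2 next round, worth 0.52 × 327.2 = 170.144 now, so the retailer offers 170.144, keeping 329.856.
Round 2 (the supplier proposes): the retailer can get 329.856 next round, worth 0.72 × 329.856 = 237.49632 now; the supplier offers that and keeps 262.50368.
Round 1 (the retailer proposes): the supplier can get 262.50368 next round, worth 0.52 × 262.50368 = 136.5019136 now. The retailer offers 136.5019136 and keeps 500 − 136.5019136 = 363.4980864.

363.50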